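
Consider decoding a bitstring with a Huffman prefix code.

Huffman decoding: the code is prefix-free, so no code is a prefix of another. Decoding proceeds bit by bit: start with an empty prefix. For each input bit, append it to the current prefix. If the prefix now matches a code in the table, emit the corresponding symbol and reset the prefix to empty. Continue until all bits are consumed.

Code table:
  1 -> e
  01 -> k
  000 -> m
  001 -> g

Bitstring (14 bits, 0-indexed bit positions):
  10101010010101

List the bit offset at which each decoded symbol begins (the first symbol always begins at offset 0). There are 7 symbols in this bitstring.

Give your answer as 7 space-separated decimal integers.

Bit 0: prefix='1' -> emit 'e', reset
Bit 1: prefix='0' (no match yet)
Bit 2: prefix='01' -> emit 'k', reset
Bit 3: prefix='0' (no match yet)
Bit 4: prefix='01' -> emit 'k', reset
Bit 5: prefix='0' (no match yet)
Bit 6: prefix='01' -> emit 'k', reset
Bit 7: prefix='0' (no match yet)
Bit 8: prefix='00' (no match yet)
Bit 9: prefix='001' -> emit 'g', reset
Bit 10: prefix='0' (no match yet)
Bit 11: prefix='01' -> emit 'k', reset
Bit 12: prefix='0' (no match yet)
Bit 13: prefix='01' -> emit 'k', reset

Answer: 0 1 3 5 7 10 12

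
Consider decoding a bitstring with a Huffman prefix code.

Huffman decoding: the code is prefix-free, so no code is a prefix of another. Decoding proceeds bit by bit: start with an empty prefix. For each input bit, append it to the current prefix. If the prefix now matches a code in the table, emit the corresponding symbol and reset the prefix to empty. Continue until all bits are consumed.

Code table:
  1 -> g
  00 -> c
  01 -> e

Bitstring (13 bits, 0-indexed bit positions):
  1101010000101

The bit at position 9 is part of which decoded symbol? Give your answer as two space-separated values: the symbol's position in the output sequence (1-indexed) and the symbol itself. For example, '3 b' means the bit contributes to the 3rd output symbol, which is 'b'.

Answer: 6 c

Derivation:
Bit 0: prefix='1' -> emit 'g', reset
Bit 1: prefix='1' -> emit 'g', reset
Bit 2: prefix='0' (no match yet)
Bit 3: prefix='01' -> emit 'e', reset
Bit 4: prefix='0' (no match yet)
Bit 5: prefix='01' -> emit 'e', reset
Bit 6: prefix='0' (no match yet)
Bit 7: prefix='00' -> emit 'c', reset
Bit 8: prefix='0' (no match yet)
Bit 9: prefix='00' -> emit 'c', reset
Bit 10: prefix='1' -> emit 'g', reset
Bit 11: prefix='0' (no match yet)
Bit 12: prefix='01' -> emit 'e', reset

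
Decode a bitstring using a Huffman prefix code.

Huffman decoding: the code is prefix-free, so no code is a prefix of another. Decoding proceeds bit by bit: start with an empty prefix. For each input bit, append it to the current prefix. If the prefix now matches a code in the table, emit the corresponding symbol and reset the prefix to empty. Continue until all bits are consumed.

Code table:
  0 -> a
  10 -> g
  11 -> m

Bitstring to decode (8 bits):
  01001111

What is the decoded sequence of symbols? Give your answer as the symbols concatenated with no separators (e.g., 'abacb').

Bit 0: prefix='0' -> emit 'a', reset
Bit 1: prefix='1' (no match yet)
Bit 2: prefix='10' -> emit 'g', reset
Bit 3: prefix='0' -> emit 'a', reset
Bit 4: prefix='1' (no match yet)
Bit 5: prefix='11' -> emit 'm', reset
Bit 6: prefix='1' (no match yet)
Bit 7: prefix='11' -> emit 'm', reset

Answer: agamm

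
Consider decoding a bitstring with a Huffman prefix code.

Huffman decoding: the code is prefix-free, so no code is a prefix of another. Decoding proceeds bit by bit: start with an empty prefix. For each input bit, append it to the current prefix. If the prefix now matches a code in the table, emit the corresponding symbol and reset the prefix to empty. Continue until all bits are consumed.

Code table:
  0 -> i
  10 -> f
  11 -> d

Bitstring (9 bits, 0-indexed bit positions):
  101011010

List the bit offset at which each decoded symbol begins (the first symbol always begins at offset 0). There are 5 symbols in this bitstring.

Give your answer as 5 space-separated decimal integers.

Bit 0: prefix='1' (no match yet)
Bit 1: prefix='10' -> emit 'f', reset
Bit 2: prefix='1' (no match yet)
Bit 3: prefix='10' -> emit 'f', reset
Bit 4: prefix='1' (no match yet)
Bit 5: prefix='11' -> emit 'd', reset
Bit 6: prefix='0' -> emit 'i', reset
Bit 7: prefix='1' (no match yet)
Bit 8: prefix='10' -> emit 'f', reset

Answer: 0 2 4 6 7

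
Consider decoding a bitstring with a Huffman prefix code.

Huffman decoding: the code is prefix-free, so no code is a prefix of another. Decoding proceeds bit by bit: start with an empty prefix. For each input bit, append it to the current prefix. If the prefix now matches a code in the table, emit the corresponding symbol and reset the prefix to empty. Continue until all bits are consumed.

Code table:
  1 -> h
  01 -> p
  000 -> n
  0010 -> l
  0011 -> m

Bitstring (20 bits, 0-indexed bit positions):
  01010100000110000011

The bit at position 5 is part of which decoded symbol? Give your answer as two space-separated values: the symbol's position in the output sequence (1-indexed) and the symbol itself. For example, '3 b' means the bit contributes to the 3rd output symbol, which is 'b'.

Answer: 3 p

Derivation:
Bit 0: prefix='0' (no match yet)
Bit 1: prefix='01' -> emit 'p', reset
Bit 2: prefix='0' (no match yet)
Bit 3: prefix='01' -> emit 'p', reset
Bit 4: prefix='0' (no match yet)
Bit 5: prefix='01' -> emit 'p', reset
Bit 6: prefix='0' (no match yet)
Bit 7: prefix='00' (no match yet)
Bit 8: prefix='000' -> emit 'n', reset
Bit 9: prefix='0' (no match yet)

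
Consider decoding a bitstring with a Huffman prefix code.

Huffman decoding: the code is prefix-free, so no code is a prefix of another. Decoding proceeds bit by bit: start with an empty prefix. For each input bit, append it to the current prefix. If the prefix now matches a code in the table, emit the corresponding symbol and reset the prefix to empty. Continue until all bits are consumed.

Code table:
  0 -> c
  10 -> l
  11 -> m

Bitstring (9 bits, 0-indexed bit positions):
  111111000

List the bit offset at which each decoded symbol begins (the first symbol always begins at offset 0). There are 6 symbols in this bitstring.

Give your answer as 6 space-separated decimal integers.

Bit 0: prefix='1' (no match yet)
Bit 1: prefix='11' -> emit 'm', reset
Bit 2: prefix='1' (no match yet)
Bit 3: prefix='11' -> emit 'm', reset
Bit 4: prefix='1' (no match yet)
Bit 5: prefix='11' -> emit 'm', reset
Bit 6: prefix='0' -> emit 'c', reset
Bit 7: prefix='0' -> emit 'c', reset
Bit 8: prefix='0' -> emit 'c', reset

Answer: 0 2 4 6 7 8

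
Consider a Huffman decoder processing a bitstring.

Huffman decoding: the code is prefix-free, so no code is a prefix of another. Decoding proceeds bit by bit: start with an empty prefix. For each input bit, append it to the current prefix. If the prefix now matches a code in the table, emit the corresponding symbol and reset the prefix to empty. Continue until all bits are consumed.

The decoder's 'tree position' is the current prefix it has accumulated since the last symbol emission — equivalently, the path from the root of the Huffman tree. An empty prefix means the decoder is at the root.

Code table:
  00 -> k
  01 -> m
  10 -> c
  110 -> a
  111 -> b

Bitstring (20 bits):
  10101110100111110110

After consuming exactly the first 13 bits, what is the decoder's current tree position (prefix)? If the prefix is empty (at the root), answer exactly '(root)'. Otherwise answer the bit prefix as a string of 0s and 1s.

Answer: 11

Derivation:
Bit 0: prefix='1' (no match yet)
Bit 1: prefix='10' -> emit 'c', reset
Bit 2: prefix='1' (no match yet)
Bit 3: prefix='10' -> emit 'c', reset
Bit 4: prefix='1' (no match yet)
Bit 5: prefix='11' (no match yet)
Bit 6: prefix='111' -> emit 'b', reset
Bit 7: prefix='0' (no match yet)
Bit 8: prefix='01' -> emit 'm', reset
Bit 9: prefix='0' (no match yet)
Bit 10: prefix='00' -> emit 'k', reset
Bit 11: prefix='1' (no match yet)
Bit 12: prefix='11' (no match yet)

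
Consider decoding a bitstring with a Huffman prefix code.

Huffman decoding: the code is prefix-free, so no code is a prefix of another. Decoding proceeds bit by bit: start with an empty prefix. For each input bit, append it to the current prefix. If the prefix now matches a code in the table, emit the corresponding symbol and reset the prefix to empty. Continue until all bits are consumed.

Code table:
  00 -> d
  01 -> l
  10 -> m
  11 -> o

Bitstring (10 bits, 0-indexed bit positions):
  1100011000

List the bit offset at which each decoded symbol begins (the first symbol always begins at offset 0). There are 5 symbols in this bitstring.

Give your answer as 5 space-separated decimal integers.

Answer: 0 2 4 6 8

Derivation:
Bit 0: prefix='1' (no match yet)
Bit 1: prefix='11' -> emit 'o', reset
Bit 2: prefix='0' (no match yet)
Bit 3: prefix='00' -> emit 'd', reset
Bit 4: prefix='0' (no match yet)
Bit 5: prefix='01' -> emit 'l', reset
Bit 6: prefix='1' (no match yet)
Bit 7: prefix='10' -> emit 'm', reset
Bit 8: prefix='0' (no match yet)
Bit 9: prefix='00' -> emit 'd', reset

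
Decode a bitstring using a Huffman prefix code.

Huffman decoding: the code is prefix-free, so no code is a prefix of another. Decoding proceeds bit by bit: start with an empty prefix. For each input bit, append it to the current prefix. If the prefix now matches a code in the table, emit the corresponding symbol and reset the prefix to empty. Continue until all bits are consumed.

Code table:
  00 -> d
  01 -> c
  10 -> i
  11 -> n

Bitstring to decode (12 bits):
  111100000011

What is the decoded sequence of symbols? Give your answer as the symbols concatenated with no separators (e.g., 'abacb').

Bit 0: prefix='1' (no match yet)
Bit 1: prefix='11' -> emit 'n', reset
Bit 2: prefix='1' (no match yet)
Bit 3: prefix='11' -> emit 'n', reset
Bit 4: prefix='0' (no match yet)
Bit 5: prefix='00' -> emit 'd', reset
Bit 6: prefix='0' (no match yet)
Bit 7: prefix='00' -> emit 'd', reset
Bit 8: prefix='0' (no match yet)
Bit 9: prefix='00' -> emit 'd', reset
Bit 10: prefix='1' (no match yet)
Bit 11: prefix='11' -> emit 'n', reset

Answer: nndddn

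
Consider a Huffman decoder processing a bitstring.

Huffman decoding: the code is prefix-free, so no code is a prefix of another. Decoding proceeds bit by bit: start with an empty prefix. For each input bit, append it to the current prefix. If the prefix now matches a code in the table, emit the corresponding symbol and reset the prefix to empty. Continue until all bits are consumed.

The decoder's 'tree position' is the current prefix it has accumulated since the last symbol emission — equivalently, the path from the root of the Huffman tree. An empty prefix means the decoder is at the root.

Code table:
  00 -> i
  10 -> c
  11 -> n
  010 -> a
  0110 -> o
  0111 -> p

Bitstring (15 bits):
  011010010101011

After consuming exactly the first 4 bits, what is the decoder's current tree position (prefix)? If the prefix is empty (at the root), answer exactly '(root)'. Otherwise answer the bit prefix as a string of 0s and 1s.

Answer: (root)

Derivation:
Bit 0: prefix='0' (no match yet)
Bit 1: prefix='01' (no match yet)
Bit 2: prefix='011' (no match yet)
Bit 3: prefix='0110' -> emit 'o', reset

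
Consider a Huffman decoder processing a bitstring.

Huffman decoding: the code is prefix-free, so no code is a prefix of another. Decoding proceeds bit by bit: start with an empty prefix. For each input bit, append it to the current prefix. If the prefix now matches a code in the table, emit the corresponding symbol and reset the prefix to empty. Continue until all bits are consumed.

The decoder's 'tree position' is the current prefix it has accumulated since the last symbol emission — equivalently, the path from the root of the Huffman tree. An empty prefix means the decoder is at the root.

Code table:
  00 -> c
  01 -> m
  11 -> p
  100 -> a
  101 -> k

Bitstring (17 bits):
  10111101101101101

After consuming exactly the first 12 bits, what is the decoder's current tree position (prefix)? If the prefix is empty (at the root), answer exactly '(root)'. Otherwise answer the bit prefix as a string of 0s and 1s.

Answer: 1

Derivation:
Bit 0: prefix='1' (no match yet)
Bit 1: prefix='10' (no match yet)
Bit 2: prefix='101' -> emit 'k', reset
Bit 3: prefix='1' (no match yet)
Bit 4: prefix='11' -> emit 'p', reset
Bit 5: prefix='1' (no match yet)
Bit 6: prefix='10' (no match yet)
Bit 7: prefix='101' -> emit 'k', reset
Bit 8: prefix='1' (no match yet)
Bit 9: prefix='10' (no match yet)
Bit 10: prefix='101' -> emit 'k', reset
Bit 11: prefix='1' (no match yet)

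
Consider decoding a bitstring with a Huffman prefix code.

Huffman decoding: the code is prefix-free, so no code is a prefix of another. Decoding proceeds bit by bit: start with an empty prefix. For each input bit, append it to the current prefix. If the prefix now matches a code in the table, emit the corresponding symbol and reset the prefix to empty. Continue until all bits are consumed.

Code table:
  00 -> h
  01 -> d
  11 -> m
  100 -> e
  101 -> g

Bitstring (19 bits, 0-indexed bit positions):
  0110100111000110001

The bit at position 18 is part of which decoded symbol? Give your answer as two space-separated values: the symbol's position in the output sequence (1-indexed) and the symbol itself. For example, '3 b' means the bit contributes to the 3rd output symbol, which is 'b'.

Bit 0: prefix='0' (no match yet)
Bit 1: prefix='01' -> emit 'd', reset
Bit 2: prefix='1' (no match yet)
Bit 3: prefix='10' (no match yet)
Bit 4: prefix='101' -> emit 'g', reset
Bit 5: prefix='0' (no match yet)
Bit 6: prefix='00' -> emit 'h', reset
Bit 7: prefix='1' (no match yet)
Bit 8: prefix='11' -> emit 'm', reset
Bit 9: prefix='1' (no match yet)
Bit 10: prefix='10' (no match yet)
Bit 11: prefix='100' -> emit 'e', reset
Bit 12: prefix='0' (no match yet)
Bit 13: prefix='01' -> emit 'd', reset
Bit 14: prefix='1' (no match yet)
Bit 15: prefix='10' (no match yet)
Bit 16: prefix='100' -> emit 'e', reset
Bit 17: prefix='0' (no match yet)
Bit 18: prefix='01' -> emit 'd', reset

Answer: 8 d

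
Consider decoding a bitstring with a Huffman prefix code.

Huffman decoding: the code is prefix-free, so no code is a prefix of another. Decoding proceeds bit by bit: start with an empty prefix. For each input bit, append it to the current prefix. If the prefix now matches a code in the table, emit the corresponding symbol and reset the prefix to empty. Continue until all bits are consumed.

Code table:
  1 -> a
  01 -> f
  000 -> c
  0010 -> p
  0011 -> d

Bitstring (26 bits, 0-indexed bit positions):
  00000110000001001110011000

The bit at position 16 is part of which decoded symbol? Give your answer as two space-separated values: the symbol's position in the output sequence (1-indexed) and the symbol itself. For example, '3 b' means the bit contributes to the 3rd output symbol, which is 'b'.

Bit 0: prefix='0' (no match yet)
Bit 1: prefix='00' (no match yet)
Bit 2: prefix='000' -> emit 'c', reset
Bit 3: prefix='0' (no match yet)
Bit 4: prefix='00' (no match yet)
Bit 5: prefix='001' (no match yet)
Bit 6: prefix='0011' -> emit 'd', reset
Bit 7: prefix='0' (no match yet)
Bit 8: prefix='00' (no match yet)
Bit 9: prefix='000' -> emit 'c', reset
Bit 10: prefix='0' (no match yet)
Bit 11: prefix='00' (no match yet)
Bit 12: prefix='000' -> emit 'c', reset
Bit 13: prefix='1' -> emit 'a', reset
Bit 14: prefix='0' (no match yet)
Bit 15: prefix='00' (no match yet)
Bit 16: prefix='001' (no match yet)
Bit 17: prefix='0011' -> emit 'd', reset
Bit 18: prefix='1' -> emit 'a', reset
Bit 19: prefix='0' (no match yet)
Bit 20: prefix='00' (no match yet)

Answer: 6 d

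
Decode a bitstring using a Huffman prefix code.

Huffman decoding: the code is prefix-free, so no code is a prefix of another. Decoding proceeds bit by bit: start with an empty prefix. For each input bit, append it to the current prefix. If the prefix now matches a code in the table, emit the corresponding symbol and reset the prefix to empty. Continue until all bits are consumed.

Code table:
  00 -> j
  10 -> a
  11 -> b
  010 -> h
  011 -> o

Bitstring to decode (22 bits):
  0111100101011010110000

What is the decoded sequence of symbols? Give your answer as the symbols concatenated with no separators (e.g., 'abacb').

Bit 0: prefix='0' (no match yet)
Bit 1: prefix='01' (no match yet)
Bit 2: prefix='011' -> emit 'o', reset
Bit 3: prefix='1' (no match yet)
Bit 4: prefix='11' -> emit 'b', reset
Bit 5: prefix='0' (no match yet)
Bit 6: prefix='00' -> emit 'j', reset
Bit 7: prefix='1' (no match yet)
Bit 8: prefix='10' -> emit 'a', reset
Bit 9: prefix='1' (no match yet)
Bit 10: prefix='10' -> emit 'a', reset
Bit 11: prefix='1' (no match yet)
Bit 12: prefix='11' -> emit 'b', reset
Bit 13: prefix='0' (no match yet)
Bit 14: prefix='01' (no match yet)
Bit 15: prefix='010' -> emit 'h', reset
Bit 16: prefix='1' (no match yet)
Bit 17: prefix='11' -> emit 'b', reset
Bit 18: prefix='0' (no match yet)
Bit 19: prefix='00' -> emit 'j', reset
Bit 20: prefix='0' (no match yet)
Bit 21: prefix='00' -> emit 'j', reset

Answer: objaabhbjj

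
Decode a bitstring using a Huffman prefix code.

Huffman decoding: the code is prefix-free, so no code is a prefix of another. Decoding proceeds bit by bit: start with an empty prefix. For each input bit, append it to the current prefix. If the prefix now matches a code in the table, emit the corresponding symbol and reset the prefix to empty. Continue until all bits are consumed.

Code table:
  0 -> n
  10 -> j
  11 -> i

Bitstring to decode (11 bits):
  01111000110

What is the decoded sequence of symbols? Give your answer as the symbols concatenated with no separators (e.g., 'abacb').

Bit 0: prefix='0' -> emit 'n', reset
Bit 1: prefix='1' (no match yet)
Bit 2: prefix='11' -> emit 'i', reset
Bit 3: prefix='1' (no match yet)
Bit 4: prefix='11' -> emit 'i', reset
Bit 5: prefix='0' -> emit 'n', reset
Bit 6: prefix='0' -> emit 'n', reset
Bit 7: prefix='0' -> emit 'n', reset
Bit 8: prefix='1' (no match yet)
Bit 9: prefix='11' -> emit 'i', reset
Bit 10: prefix='0' -> emit 'n', reset

Answer: niinnnin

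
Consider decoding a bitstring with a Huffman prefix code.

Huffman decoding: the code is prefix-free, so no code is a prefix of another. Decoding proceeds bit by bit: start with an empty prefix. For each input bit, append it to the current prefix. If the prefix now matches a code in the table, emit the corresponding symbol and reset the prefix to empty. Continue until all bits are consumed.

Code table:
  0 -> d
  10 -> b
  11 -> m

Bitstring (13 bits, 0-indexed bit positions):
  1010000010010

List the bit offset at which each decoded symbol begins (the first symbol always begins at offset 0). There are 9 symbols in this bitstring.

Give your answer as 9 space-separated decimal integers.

Bit 0: prefix='1' (no match yet)
Bit 1: prefix='10' -> emit 'b', reset
Bit 2: prefix='1' (no match yet)
Bit 3: prefix='10' -> emit 'b', reset
Bit 4: prefix='0' -> emit 'd', reset
Bit 5: prefix='0' -> emit 'd', reset
Bit 6: prefix='0' -> emit 'd', reset
Bit 7: prefix='0' -> emit 'd', reset
Bit 8: prefix='1' (no match yet)
Bit 9: prefix='10' -> emit 'b', reset
Bit 10: prefix='0' -> emit 'd', reset
Bit 11: prefix='1' (no match yet)
Bit 12: prefix='10' -> emit 'b', reset

Answer: 0 2 4 5 6 7 8 10 11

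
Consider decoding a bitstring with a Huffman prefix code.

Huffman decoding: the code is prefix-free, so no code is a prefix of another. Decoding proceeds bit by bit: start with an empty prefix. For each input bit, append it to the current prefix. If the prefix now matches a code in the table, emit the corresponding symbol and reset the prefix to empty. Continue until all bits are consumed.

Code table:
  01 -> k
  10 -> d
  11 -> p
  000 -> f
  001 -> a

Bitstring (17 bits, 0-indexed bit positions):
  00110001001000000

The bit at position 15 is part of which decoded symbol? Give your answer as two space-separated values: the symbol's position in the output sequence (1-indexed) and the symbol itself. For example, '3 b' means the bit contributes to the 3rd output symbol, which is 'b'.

Bit 0: prefix='0' (no match yet)
Bit 1: prefix='00' (no match yet)
Bit 2: prefix='001' -> emit 'a', reset
Bit 3: prefix='1' (no match yet)
Bit 4: prefix='10' -> emit 'd', reset
Bit 5: prefix='0' (no match yet)
Bit 6: prefix='00' (no match yet)
Bit 7: prefix='001' -> emit 'a', reset
Bit 8: prefix='0' (no match yet)
Bit 9: prefix='00' (no match yet)
Bit 10: prefix='001' -> emit 'a', reset
Bit 11: prefix='0' (no match yet)
Bit 12: prefix='00' (no match yet)
Bit 13: prefix='000' -> emit 'f', reset
Bit 14: prefix='0' (no match yet)
Bit 15: prefix='00' (no match yet)
Bit 16: prefix='000' -> emit 'f', reset

Answer: 6 f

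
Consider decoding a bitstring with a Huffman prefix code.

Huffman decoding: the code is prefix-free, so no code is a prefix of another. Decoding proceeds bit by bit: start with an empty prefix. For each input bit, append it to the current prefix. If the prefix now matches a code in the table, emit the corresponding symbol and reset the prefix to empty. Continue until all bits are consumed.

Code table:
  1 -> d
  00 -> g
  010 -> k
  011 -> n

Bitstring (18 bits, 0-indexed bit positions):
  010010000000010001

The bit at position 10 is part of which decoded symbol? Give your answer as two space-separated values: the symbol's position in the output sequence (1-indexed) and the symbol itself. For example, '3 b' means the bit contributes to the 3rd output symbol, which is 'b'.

Answer: 5 g

Derivation:
Bit 0: prefix='0' (no match yet)
Bit 1: prefix='01' (no match yet)
Bit 2: prefix='010' -> emit 'k', reset
Bit 3: prefix='0' (no match yet)
Bit 4: prefix='01' (no match yet)
Bit 5: prefix='010' -> emit 'k', reset
Bit 6: prefix='0' (no match yet)
Bit 7: prefix='00' -> emit 'g', reset
Bit 8: prefix='0' (no match yet)
Bit 9: prefix='00' -> emit 'g', reset
Bit 10: prefix='0' (no match yet)
Bit 11: prefix='00' -> emit 'g', reset
Bit 12: prefix='0' (no match yet)
Bit 13: prefix='01' (no match yet)
Bit 14: prefix='010' -> emit 'k', reset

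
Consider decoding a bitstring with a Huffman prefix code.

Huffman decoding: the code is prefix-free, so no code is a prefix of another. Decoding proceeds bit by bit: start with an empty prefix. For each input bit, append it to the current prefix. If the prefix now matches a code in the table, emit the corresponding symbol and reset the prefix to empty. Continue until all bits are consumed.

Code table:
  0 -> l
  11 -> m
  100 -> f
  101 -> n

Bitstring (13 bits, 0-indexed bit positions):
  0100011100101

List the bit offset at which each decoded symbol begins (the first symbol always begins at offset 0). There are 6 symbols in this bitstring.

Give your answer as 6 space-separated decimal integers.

Bit 0: prefix='0' -> emit 'l', reset
Bit 1: prefix='1' (no match yet)
Bit 2: prefix='10' (no match yet)
Bit 3: prefix='100' -> emit 'f', reset
Bit 4: prefix='0' -> emit 'l', reset
Bit 5: prefix='1' (no match yet)
Bit 6: prefix='11' -> emit 'm', reset
Bit 7: prefix='1' (no match yet)
Bit 8: prefix='10' (no match yet)
Bit 9: prefix='100' -> emit 'f', reset
Bit 10: prefix='1' (no match yet)
Bit 11: prefix='10' (no match yet)
Bit 12: prefix='101' -> emit 'n', reset

Answer: 0 1 4 5 7 10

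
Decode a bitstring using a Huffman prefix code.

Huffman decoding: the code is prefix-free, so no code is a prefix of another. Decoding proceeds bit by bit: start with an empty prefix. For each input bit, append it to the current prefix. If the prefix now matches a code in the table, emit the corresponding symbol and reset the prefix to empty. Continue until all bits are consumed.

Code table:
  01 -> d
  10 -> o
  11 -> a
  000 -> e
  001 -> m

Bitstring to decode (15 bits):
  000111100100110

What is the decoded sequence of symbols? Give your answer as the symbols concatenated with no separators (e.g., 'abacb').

Bit 0: prefix='0' (no match yet)
Bit 1: prefix='00' (no match yet)
Bit 2: prefix='000' -> emit 'e', reset
Bit 3: prefix='1' (no match yet)
Bit 4: prefix='11' -> emit 'a', reset
Bit 5: prefix='1' (no match yet)
Bit 6: prefix='11' -> emit 'a', reset
Bit 7: prefix='0' (no match yet)
Bit 8: prefix='00' (no match yet)
Bit 9: prefix='001' -> emit 'm', reset
Bit 10: prefix='0' (no match yet)
Bit 11: prefix='00' (no match yet)
Bit 12: prefix='001' -> emit 'm', reset
Bit 13: prefix='1' (no match yet)
Bit 14: prefix='10' -> emit 'o', reset

Answer: eaammo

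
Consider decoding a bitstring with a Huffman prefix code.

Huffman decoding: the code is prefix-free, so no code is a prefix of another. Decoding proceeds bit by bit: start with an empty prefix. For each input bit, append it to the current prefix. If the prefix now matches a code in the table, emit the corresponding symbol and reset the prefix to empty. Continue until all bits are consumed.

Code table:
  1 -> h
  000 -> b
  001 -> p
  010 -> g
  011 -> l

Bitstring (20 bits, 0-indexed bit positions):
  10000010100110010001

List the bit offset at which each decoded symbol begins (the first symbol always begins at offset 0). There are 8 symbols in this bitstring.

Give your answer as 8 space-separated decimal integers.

Answer: 0 1 4 7 10 13 16 19

Derivation:
Bit 0: prefix='1' -> emit 'h', reset
Bit 1: prefix='0' (no match yet)
Bit 2: prefix='00' (no match yet)
Bit 3: prefix='000' -> emit 'b', reset
Bit 4: prefix='0' (no match yet)
Bit 5: prefix='00' (no match yet)
Bit 6: prefix='001' -> emit 'p', reset
Bit 7: prefix='0' (no match yet)
Bit 8: prefix='01' (no match yet)
Bit 9: prefix='010' -> emit 'g', reset
Bit 10: prefix='0' (no match yet)
Bit 11: prefix='01' (no match yet)
Bit 12: prefix='011' -> emit 'l', reset
Bit 13: prefix='0' (no match yet)
Bit 14: prefix='00' (no match yet)
Bit 15: prefix='001' -> emit 'p', reset
Bit 16: prefix='0' (no match yet)
Bit 17: prefix='00' (no match yet)
Bit 18: prefix='000' -> emit 'b', reset
Bit 19: prefix='1' -> emit 'h', reset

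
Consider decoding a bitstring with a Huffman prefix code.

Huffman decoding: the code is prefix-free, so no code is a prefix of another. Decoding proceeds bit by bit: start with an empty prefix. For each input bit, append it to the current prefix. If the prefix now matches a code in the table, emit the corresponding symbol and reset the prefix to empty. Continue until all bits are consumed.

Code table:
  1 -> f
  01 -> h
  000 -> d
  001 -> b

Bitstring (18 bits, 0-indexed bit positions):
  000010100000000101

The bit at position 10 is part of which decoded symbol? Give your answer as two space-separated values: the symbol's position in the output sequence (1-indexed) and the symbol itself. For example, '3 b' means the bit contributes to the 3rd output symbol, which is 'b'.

Bit 0: prefix='0' (no match yet)
Bit 1: prefix='00' (no match yet)
Bit 2: prefix='000' -> emit 'd', reset
Bit 3: prefix='0' (no match yet)
Bit 4: prefix='01' -> emit 'h', reset
Bit 5: prefix='0' (no match yet)
Bit 6: prefix='01' -> emit 'h', reset
Bit 7: prefix='0' (no match yet)
Bit 8: prefix='00' (no match yet)
Bit 9: prefix='000' -> emit 'd', reset
Bit 10: prefix='0' (no match yet)
Bit 11: prefix='00' (no match yet)
Bit 12: prefix='000' -> emit 'd', reset
Bit 13: prefix='0' (no match yet)
Bit 14: prefix='00' (no match yet)

Answer: 5 d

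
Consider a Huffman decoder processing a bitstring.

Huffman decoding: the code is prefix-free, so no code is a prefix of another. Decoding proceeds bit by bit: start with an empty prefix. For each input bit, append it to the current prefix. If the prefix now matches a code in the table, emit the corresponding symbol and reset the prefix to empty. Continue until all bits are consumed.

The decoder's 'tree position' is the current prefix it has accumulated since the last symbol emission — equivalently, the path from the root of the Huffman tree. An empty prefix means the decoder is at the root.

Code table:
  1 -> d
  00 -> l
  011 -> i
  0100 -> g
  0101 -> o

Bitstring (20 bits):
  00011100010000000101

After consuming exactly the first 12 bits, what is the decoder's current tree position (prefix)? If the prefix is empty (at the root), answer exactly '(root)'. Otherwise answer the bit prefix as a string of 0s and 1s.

Answer: (root)

Derivation:
Bit 0: prefix='0' (no match yet)
Bit 1: prefix='00' -> emit 'l', reset
Bit 2: prefix='0' (no match yet)
Bit 3: prefix='01' (no match yet)
Bit 4: prefix='011' -> emit 'i', reset
Bit 5: prefix='1' -> emit 'd', reset
Bit 6: prefix='0' (no match yet)
Bit 7: prefix='00' -> emit 'l', reset
Bit 8: prefix='0' (no match yet)
Bit 9: prefix='01' (no match yet)
Bit 10: prefix='010' (no match yet)
Bit 11: prefix='0100' -> emit 'g', reset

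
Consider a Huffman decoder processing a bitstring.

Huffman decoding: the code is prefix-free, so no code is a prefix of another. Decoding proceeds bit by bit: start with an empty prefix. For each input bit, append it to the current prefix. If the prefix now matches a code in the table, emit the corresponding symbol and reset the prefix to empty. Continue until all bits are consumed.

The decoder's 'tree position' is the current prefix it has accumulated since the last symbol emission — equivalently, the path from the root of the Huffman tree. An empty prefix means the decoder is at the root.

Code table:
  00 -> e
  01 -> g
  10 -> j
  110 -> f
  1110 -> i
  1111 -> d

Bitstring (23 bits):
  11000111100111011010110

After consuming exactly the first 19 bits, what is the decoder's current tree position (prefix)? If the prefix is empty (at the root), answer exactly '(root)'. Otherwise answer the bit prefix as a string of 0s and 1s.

Answer: 1

Derivation:
Bit 0: prefix='1' (no match yet)
Bit 1: prefix='11' (no match yet)
Bit 2: prefix='110' -> emit 'f', reset
Bit 3: prefix='0' (no match yet)
Bit 4: prefix='00' -> emit 'e', reset
Bit 5: prefix='1' (no match yet)
Bit 6: prefix='11' (no match yet)
Bit 7: prefix='111' (no match yet)
Bit 8: prefix='1111' -> emit 'd', reset
Bit 9: prefix='0' (no match yet)
Bit 10: prefix='00' -> emit 'e', reset
Bit 11: prefix='1' (no match yet)
Bit 12: prefix='11' (no match yet)
Bit 13: prefix='111' (no match yet)
Bit 14: prefix='1110' -> emit 'i', reset
Bit 15: prefix='1' (no match yet)
Bit 16: prefix='11' (no match yet)
Bit 17: prefix='110' -> emit 'f', reset
Bit 18: prefix='1' (no match yet)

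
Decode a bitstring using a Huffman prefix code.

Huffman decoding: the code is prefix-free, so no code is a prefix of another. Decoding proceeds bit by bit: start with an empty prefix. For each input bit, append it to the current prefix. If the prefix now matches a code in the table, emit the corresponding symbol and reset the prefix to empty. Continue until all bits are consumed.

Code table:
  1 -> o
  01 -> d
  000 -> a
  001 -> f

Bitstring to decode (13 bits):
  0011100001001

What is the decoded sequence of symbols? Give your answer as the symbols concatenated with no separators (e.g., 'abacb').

Answer: fooadf

Derivation:
Bit 0: prefix='0' (no match yet)
Bit 1: prefix='00' (no match yet)
Bit 2: prefix='001' -> emit 'f', reset
Bit 3: prefix='1' -> emit 'o', reset
Bit 4: prefix='1' -> emit 'o', reset
Bit 5: prefix='0' (no match yet)
Bit 6: prefix='00' (no match yet)
Bit 7: prefix='000' -> emit 'a', reset
Bit 8: prefix='0' (no match yet)
Bit 9: prefix='01' -> emit 'd', reset
Bit 10: prefix='0' (no match yet)
Bit 11: prefix='00' (no match yet)
Bit 12: prefix='001' -> emit 'f', reset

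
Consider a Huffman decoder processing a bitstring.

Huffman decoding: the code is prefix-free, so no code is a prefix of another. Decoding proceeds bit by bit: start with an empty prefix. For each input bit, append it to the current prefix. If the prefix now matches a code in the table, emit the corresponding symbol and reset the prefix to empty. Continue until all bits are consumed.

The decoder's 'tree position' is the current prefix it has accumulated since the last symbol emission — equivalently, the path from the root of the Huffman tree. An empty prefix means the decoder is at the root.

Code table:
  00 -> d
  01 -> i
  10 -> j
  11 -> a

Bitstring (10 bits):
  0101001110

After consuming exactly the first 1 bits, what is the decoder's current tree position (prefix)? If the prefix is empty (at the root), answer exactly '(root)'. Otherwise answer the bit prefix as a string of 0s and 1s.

Bit 0: prefix='0' (no match yet)

Answer: 0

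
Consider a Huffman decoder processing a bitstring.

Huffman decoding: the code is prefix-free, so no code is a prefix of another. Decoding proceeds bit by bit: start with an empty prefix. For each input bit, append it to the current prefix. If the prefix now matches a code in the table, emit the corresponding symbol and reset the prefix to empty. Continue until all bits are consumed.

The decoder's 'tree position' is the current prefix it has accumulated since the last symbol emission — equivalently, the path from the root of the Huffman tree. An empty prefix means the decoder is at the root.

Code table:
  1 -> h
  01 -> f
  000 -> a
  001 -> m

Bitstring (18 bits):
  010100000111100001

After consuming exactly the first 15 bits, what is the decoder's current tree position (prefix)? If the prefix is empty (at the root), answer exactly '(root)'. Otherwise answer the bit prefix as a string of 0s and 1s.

Answer: 00

Derivation:
Bit 0: prefix='0' (no match yet)
Bit 1: prefix='01' -> emit 'f', reset
Bit 2: prefix='0' (no match yet)
Bit 3: prefix='01' -> emit 'f', reset
Bit 4: prefix='0' (no match yet)
Bit 5: prefix='00' (no match yet)
Bit 6: prefix='000' -> emit 'a', reset
Bit 7: prefix='0' (no match yet)
Bit 8: prefix='00' (no match yet)
Bit 9: prefix='001' -> emit 'm', reset
Bit 10: prefix='1' -> emit 'h', reset
Bit 11: prefix='1' -> emit 'h', reset
Bit 12: prefix='1' -> emit 'h', reset
Bit 13: prefix='0' (no match yet)
Bit 14: prefix='00' (no match yet)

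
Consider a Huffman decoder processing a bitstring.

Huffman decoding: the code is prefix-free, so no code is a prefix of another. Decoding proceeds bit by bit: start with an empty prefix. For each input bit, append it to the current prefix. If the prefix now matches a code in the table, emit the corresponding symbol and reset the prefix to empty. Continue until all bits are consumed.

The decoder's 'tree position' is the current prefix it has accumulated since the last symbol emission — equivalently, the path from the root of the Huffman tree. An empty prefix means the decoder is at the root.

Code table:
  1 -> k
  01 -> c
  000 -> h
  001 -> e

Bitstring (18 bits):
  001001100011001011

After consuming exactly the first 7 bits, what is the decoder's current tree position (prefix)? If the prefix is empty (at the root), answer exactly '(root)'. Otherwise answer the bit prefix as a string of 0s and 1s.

Bit 0: prefix='0' (no match yet)
Bit 1: prefix='00' (no match yet)
Bit 2: prefix='001' -> emit 'e', reset
Bit 3: prefix='0' (no match yet)
Bit 4: prefix='00' (no match yet)
Bit 5: prefix='001' -> emit 'e', reset
Bit 6: prefix='1' -> emit 'k', reset

Answer: (root)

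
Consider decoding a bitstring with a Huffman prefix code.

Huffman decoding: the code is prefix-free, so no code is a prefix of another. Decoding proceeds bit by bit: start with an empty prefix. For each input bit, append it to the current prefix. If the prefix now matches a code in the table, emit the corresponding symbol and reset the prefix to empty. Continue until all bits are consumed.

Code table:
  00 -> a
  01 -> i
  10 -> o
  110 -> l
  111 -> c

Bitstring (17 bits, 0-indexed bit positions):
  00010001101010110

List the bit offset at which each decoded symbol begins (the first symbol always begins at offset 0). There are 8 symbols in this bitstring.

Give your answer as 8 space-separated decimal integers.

Answer: 0 2 4 6 8 10 12 14

Derivation:
Bit 0: prefix='0' (no match yet)
Bit 1: prefix='00' -> emit 'a', reset
Bit 2: prefix='0' (no match yet)
Bit 3: prefix='01' -> emit 'i', reset
Bit 4: prefix='0' (no match yet)
Bit 5: prefix='00' -> emit 'a', reset
Bit 6: prefix='0' (no match yet)
Bit 7: prefix='01' -> emit 'i', reset
Bit 8: prefix='1' (no match yet)
Bit 9: prefix='10' -> emit 'o', reset
Bit 10: prefix='1' (no match yet)
Bit 11: prefix='10' -> emit 'o', reset
Bit 12: prefix='1' (no match yet)
Bit 13: prefix='10' -> emit 'o', reset
Bit 14: prefix='1' (no match yet)
Bit 15: prefix='11' (no match yet)
Bit 16: prefix='110' -> emit 'l', reset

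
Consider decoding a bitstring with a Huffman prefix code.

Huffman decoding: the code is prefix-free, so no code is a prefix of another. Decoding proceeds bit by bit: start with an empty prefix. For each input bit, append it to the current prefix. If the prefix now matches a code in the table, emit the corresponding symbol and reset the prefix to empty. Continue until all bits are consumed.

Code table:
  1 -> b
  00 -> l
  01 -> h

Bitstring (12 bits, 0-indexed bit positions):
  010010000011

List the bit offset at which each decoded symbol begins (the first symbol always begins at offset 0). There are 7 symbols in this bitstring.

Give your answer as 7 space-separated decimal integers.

Answer: 0 2 4 5 7 9 11

Derivation:
Bit 0: prefix='0' (no match yet)
Bit 1: prefix='01' -> emit 'h', reset
Bit 2: prefix='0' (no match yet)
Bit 3: prefix='00' -> emit 'l', reset
Bit 4: prefix='1' -> emit 'b', reset
Bit 5: prefix='0' (no match yet)
Bit 6: prefix='00' -> emit 'l', reset
Bit 7: prefix='0' (no match yet)
Bit 8: prefix='00' -> emit 'l', reset
Bit 9: prefix='0' (no match yet)
Bit 10: prefix='01' -> emit 'h', reset
Bit 11: prefix='1' -> emit 'b', reset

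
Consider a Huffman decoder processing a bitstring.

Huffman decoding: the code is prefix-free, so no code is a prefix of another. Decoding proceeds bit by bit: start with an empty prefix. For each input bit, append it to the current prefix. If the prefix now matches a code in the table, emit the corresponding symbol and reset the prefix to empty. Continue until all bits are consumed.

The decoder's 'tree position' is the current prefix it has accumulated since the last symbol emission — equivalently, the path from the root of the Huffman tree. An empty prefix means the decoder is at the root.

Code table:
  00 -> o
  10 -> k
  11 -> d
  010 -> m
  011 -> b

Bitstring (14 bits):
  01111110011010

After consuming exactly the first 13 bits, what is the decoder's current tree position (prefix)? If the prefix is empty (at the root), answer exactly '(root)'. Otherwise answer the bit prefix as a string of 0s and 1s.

Answer: 01

Derivation:
Bit 0: prefix='0' (no match yet)
Bit 1: prefix='01' (no match yet)
Bit 2: prefix='011' -> emit 'b', reset
Bit 3: prefix='1' (no match yet)
Bit 4: prefix='11' -> emit 'd', reset
Bit 5: prefix='1' (no match yet)
Bit 6: prefix='11' -> emit 'd', reset
Bit 7: prefix='0' (no match yet)
Bit 8: prefix='00' -> emit 'o', reset
Bit 9: prefix='1' (no match yet)
Bit 10: prefix='11' -> emit 'd', reset
Bit 11: prefix='0' (no match yet)
Bit 12: prefix='01' (no match yet)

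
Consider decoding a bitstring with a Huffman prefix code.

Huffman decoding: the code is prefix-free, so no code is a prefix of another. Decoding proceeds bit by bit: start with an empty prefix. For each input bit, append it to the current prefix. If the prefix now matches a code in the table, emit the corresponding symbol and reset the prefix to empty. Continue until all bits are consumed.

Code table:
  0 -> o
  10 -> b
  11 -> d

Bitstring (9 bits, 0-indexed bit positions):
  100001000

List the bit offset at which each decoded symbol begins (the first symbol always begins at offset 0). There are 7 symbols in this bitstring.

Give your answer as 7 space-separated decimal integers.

Answer: 0 2 3 4 5 7 8

Derivation:
Bit 0: prefix='1' (no match yet)
Bit 1: prefix='10' -> emit 'b', reset
Bit 2: prefix='0' -> emit 'o', reset
Bit 3: prefix='0' -> emit 'o', reset
Bit 4: prefix='0' -> emit 'o', reset
Bit 5: prefix='1' (no match yet)
Bit 6: prefix='10' -> emit 'b', reset
Bit 7: prefix='0' -> emit 'o', reset
Bit 8: prefix='0' -> emit 'o', reset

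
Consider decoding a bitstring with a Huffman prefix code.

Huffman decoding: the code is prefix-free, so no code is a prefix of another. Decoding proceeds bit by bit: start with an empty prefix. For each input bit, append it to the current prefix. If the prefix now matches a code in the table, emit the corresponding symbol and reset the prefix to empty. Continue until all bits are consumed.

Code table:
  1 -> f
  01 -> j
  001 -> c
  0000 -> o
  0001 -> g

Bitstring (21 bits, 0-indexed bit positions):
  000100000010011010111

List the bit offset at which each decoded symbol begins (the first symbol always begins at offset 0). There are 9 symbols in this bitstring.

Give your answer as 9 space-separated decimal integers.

Bit 0: prefix='0' (no match yet)
Bit 1: prefix='00' (no match yet)
Bit 2: prefix='000' (no match yet)
Bit 3: prefix='0001' -> emit 'g', reset
Bit 4: prefix='0' (no match yet)
Bit 5: prefix='00' (no match yet)
Bit 6: prefix='000' (no match yet)
Bit 7: prefix='0000' -> emit 'o', reset
Bit 8: prefix='0' (no match yet)
Bit 9: prefix='00' (no match yet)
Bit 10: prefix='001' -> emit 'c', reset
Bit 11: prefix='0' (no match yet)
Bit 12: prefix='00' (no match yet)
Bit 13: prefix='001' -> emit 'c', reset
Bit 14: prefix='1' -> emit 'f', reset
Bit 15: prefix='0' (no match yet)
Bit 16: prefix='01' -> emit 'j', reset
Bit 17: prefix='0' (no match yet)
Bit 18: prefix='01' -> emit 'j', reset
Bit 19: prefix='1' -> emit 'f', reset
Bit 20: prefix='1' -> emit 'f', reset

Answer: 0 4 8 11 14 15 17 19 20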